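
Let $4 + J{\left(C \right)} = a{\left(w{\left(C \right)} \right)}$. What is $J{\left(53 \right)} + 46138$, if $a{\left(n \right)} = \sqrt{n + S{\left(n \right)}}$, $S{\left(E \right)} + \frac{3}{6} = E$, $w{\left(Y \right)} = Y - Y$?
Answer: $46134 + \frac{i \sqrt{2}}{2} \approx 46134.0 + 0.70711 i$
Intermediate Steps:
$w{\left(Y \right)} = 0$
$S{\left(E \right)} = - \frac{1}{2} + E$
$a{\left(n \right)} = \sqrt{- \frac{1}{2} + 2 n}$ ($a{\left(n \right)} = \sqrt{n + \left(- \frac{1}{2} + n\right)} = \sqrt{- \frac{1}{2} + 2 n}$)
$J{\left(C \right)} = -4 + \frac{i \sqrt{2}}{2}$ ($J{\left(C \right)} = -4 + \frac{\sqrt{-2 + 8 \cdot 0}}{2} = -4 + \frac{\sqrt{-2 + 0}}{2} = -4 + \frac{\sqrt{-2}}{2} = -4 + \frac{i \sqrt{2}}{2}$)
$J{\left(53 \right)} + 46138 = \left(-4 + \frac{i \sqrt{2}}{2}\right) + 46138 = 46134 + \frac{i \sqrt{2}}{2}$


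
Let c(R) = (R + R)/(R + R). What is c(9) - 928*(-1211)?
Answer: 1123809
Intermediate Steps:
c(R) = 1 (c(R) = (2*R)/((2*R)) = (2*R)*(1/(2*R)) = 1)
c(9) - 928*(-1211) = 1 - 928*(-1211) = 1 + 1123808 = 1123809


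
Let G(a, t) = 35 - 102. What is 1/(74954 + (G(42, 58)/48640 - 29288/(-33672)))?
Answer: 204725760/15345192404077 ≈ 1.3341e-5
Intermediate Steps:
G(a, t) = -67
1/(74954 + (G(42, 58)/48640 - 29288/(-33672))) = 1/(74954 + (-67/48640 - 29288/(-33672))) = 1/(74954 + (-67*1/48640 - 29288*(-1/33672))) = 1/(74954 + (-67/48640 + 3661/4209)) = 1/(74954 + 177789037/204725760) = 1/(15345192404077/204725760) = 204725760/15345192404077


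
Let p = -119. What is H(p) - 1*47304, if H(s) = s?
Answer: -47423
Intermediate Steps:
H(p) - 1*47304 = -119 - 1*47304 = -119 - 47304 = -47423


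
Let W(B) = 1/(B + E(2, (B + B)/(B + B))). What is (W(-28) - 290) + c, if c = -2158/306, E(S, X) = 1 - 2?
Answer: -1318174/4437 ≈ -297.09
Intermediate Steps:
E(S, X) = -1
c = -1079/153 (c = -2158*1/306 = -1079/153 ≈ -7.0523)
W(B) = 1/(-1 + B) (W(B) = 1/(B - 1) = 1/(-1 + B))
(W(-28) - 290) + c = (1/(-1 - 28) - 290) - 1079/153 = (1/(-29) - 290) - 1079/153 = (-1/29 - 290) - 1079/153 = -8411/29 - 1079/153 = -1318174/4437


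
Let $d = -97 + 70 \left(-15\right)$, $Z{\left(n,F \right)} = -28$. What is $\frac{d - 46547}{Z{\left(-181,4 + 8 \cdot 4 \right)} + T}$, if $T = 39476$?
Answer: $- \frac{23847}{19724} \approx -1.209$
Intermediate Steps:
$d = -1147$ ($d = -97 - 1050 = -1147$)
$\frac{d - 46547}{Z{\left(-181,4 + 8 \cdot 4 \right)} + T} = \frac{-1147 - 46547}{-28 + 39476} = - \frac{47694}{39448} = \left(-47694\right) \frac{1}{39448} = - \frac{23847}{19724}$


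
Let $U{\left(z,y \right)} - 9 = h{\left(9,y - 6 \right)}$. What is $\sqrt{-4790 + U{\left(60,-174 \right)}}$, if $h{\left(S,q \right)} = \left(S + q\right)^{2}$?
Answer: $2 \sqrt{6115} \approx 156.4$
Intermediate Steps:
$U{\left(z,y \right)} = 9 + \left(3 + y\right)^{2}$ ($U{\left(z,y \right)} = 9 + \left(9 + \left(y - 6\right)\right)^{2} = 9 + \left(9 + \left(-6 + y\right)\right)^{2} = 9 + \left(3 + y\right)^{2}$)
$\sqrt{-4790 + U{\left(60,-174 \right)}} = \sqrt{-4790 + \left(9 + \left(3 - 174\right)^{2}\right)} = \sqrt{-4790 + \left(9 + \left(-171\right)^{2}\right)} = \sqrt{-4790 + \left(9 + 29241\right)} = \sqrt{-4790 + 29250} = \sqrt{24460} = 2 \sqrt{6115}$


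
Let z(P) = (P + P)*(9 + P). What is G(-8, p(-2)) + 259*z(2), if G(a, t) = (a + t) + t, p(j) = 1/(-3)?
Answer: 34162/3 ≈ 11387.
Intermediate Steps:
p(j) = -1/3
G(a, t) = a + 2*t
z(P) = 2*P*(9 + P) (z(P) = (2*P)*(9 + P) = 2*P*(9 + P))
G(-8, p(-2)) + 259*z(2) = (-8 + 2*(-1/3)) + 259*(2*2*(9 + 2)) = (-8 - 2/3) + 259*(2*2*11) = -26/3 + 259*44 = -26/3 + 11396 = 34162/3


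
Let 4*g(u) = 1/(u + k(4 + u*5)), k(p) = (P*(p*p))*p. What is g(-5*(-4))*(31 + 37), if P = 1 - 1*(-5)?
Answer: 1/397012 ≈ 2.5188e-6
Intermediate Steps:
P = 6 (P = 1 + 5 = 6)
k(p) = 6*p³ (k(p) = (6*(p*p))*p = (6*p²)*p = 6*p³)
g(u) = 1/(4*(u + 6*(4 + 5*u)³)) (g(u) = 1/(4*(u + 6*(4 + u*5)³)) = 1/(4*(u + 6*(4 + 5*u)³)))
g(-5*(-4))*(31 + 37) = (1/(4*(-5*(-4) + 6*(4 + 5*(-5*(-4)))³)))*(31 + 37) = (1/(4*(20 + 6*(4 + 5*20)³)))*68 = (1/(4*(20 + 6*(4 + 100)³)))*68 = (1/(4*(20 + 6*104³)))*68 = (1/(4*(20 + 6*1124864)))*68 = (1/(4*(20 + 6749184)))*68 = ((¼)/6749204)*68 = ((¼)*(1/6749204))*68 = (1/26996816)*68 = 1/397012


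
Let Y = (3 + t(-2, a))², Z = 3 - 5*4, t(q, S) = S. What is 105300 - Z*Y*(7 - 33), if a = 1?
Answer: 98228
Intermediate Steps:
Z = -17 (Z = 3 - 20 = -17)
Y = 16 (Y = (3 + 1)² = 4² = 16)
105300 - Z*Y*(7 - 33) = 105300 - (-17*16)*(7 - 33) = 105300 - (-272)*(-26) = 105300 - 1*7072 = 105300 - 7072 = 98228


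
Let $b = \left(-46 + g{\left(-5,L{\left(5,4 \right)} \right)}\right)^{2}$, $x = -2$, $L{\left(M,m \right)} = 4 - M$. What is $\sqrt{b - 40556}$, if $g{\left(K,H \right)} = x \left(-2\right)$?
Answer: $2 i \sqrt{9698} \approx 196.96 i$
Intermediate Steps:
$g{\left(K,H \right)} = 4$ ($g{\left(K,H \right)} = \left(-2\right) \left(-2\right) = 4$)
$b = 1764$ ($b = \left(-46 + 4\right)^{2} = \left(-42\right)^{2} = 1764$)
$\sqrt{b - 40556} = \sqrt{1764 - 40556} = \sqrt{-38792} = 2 i \sqrt{9698}$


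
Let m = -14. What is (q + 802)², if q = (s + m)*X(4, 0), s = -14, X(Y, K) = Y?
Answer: 476100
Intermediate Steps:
q = -112 (q = (-14 - 14)*4 = -28*4 = -112)
(q + 802)² = (-112 + 802)² = 690² = 476100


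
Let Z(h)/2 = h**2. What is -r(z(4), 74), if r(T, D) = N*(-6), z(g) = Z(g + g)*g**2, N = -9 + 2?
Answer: -42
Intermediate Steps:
Z(h) = 2*h**2
N = -7
z(g) = 8*g**4 (z(g) = (2*(g + g)**2)*g**2 = (2*(2*g)**2)*g**2 = (2*(4*g**2))*g**2 = (8*g**2)*g**2 = 8*g**4)
r(T, D) = 42 (r(T, D) = -7*(-6) = 42)
-r(z(4), 74) = -1*42 = -42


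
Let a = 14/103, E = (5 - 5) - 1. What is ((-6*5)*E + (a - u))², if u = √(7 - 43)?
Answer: 9252892/10609 - 37248*I/103 ≈ 872.17 - 361.63*I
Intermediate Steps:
E = -1 (E = 0 - 1 = -1)
u = 6*I (u = √(-36) = 6*I ≈ 6.0*I)
a = 14/103 (a = 14*(1/103) = 14/103 ≈ 0.13592)
((-6*5)*E + (a - u))² = (-6*5*(-1) + (14/103 - 6*I))² = (-30*(-1) + (14/103 - 6*I))² = (30 + (14/103 - 6*I))² = (3104/103 - 6*I)²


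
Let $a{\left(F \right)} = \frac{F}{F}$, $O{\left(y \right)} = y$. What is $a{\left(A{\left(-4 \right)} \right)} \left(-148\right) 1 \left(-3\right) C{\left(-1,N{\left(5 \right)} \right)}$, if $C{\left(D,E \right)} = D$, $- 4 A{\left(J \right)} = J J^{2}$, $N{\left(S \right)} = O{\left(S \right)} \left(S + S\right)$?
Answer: $-444$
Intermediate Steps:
$N{\left(S \right)} = 2 S^{2}$ ($N{\left(S \right)} = S \left(S + S\right) = S 2 S = 2 S^{2}$)
$A{\left(J \right)} = - \frac{J^{3}}{4}$ ($A{\left(J \right)} = - \frac{J J^{2}}{4} = - \frac{J^{3}}{4}$)
$a{\left(F \right)} = 1$
$a{\left(A{\left(-4 \right)} \right)} \left(-148\right) 1 \left(-3\right) C{\left(-1,N{\left(5 \right)} \right)} = 1 \left(-148\right) 1 \left(-3\right) \left(-1\right) = - 148 \left(\left(-3\right) \left(-1\right)\right) = \left(-148\right) 3 = -444$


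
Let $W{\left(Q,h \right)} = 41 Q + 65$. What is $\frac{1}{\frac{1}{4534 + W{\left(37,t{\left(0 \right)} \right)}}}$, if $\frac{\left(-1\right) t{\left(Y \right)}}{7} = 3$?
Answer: $6116$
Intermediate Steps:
$t{\left(Y \right)} = -21$ ($t{\left(Y \right)} = \left(-7\right) 3 = -21$)
$W{\left(Q,h \right)} = 65 + 41 Q$
$\frac{1}{\frac{1}{4534 + W{\left(37,t{\left(0 \right)} \right)}}} = \frac{1}{\frac{1}{4534 + \left(65 + 41 \cdot 37\right)}} = \frac{1}{\frac{1}{4534 + \left(65 + 1517\right)}} = \frac{1}{\frac{1}{4534 + 1582}} = \frac{1}{\frac{1}{6116}} = 6116$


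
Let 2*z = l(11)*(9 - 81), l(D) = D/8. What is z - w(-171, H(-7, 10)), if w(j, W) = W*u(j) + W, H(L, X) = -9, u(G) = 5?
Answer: 9/2 ≈ 4.5000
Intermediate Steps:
l(D) = D/8 (l(D) = D*(⅛) = D/8)
w(j, W) = 6*W (w(j, W) = W*5 + W = 5*W + W = 6*W)
z = -99/2 (z = (((⅛)*11)*(9 - 81))/2 = ((11/8)*(-72))/2 = (½)*(-99) = -99/2 ≈ -49.500)
z - w(-171, H(-7, 10)) = -99/2 - 6*(-9) = -99/2 - 1*(-54) = -99/2 + 54 = 9/2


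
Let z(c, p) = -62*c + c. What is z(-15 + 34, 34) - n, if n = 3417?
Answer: -4576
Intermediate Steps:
z(c, p) = -61*c
z(-15 + 34, 34) - n = -61*(-15 + 34) - 1*3417 = -61*19 - 3417 = -1159 - 3417 = -4576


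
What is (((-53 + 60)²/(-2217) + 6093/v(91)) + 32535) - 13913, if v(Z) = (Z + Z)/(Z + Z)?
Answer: 54793106/2217 ≈ 24715.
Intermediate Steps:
v(Z) = 1 (v(Z) = (2*Z)/((2*Z)) = (2*Z)*(1/(2*Z)) = 1)
(((-53 + 60)²/(-2217) + 6093/v(91)) + 32535) - 13913 = (((-53 + 60)²/(-2217) + 6093/1) + 32535) - 13913 = ((7²*(-1/2217) + 6093*1) + 32535) - 13913 = ((49*(-1/2217) + 6093) + 32535) - 13913 = ((-49/2217 + 6093) + 32535) - 13913 = (13508132/2217 + 32535) - 13913 = 85638227/2217 - 13913 = 54793106/2217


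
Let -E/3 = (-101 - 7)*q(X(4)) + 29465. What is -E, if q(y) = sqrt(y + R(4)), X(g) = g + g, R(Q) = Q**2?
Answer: 88395 - 648*sqrt(6) ≈ 86808.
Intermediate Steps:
X(g) = 2*g
q(y) = sqrt(16 + y) (q(y) = sqrt(y + 4**2) = sqrt(y + 16) = sqrt(16 + y))
E = -88395 + 648*sqrt(6) (E = -3*((-101 - 7)*sqrt(16 + 2*4) + 29465) = -3*(-108*sqrt(16 + 8) + 29465) = -3*(-216*sqrt(6) + 29465) = -3*(29465 - 216*sqrt(6)) = -88395 + 648*sqrt(6) ≈ -86808.)
-E = -(-88395 + 648*sqrt(6)) = 88395 - 648*sqrt(6)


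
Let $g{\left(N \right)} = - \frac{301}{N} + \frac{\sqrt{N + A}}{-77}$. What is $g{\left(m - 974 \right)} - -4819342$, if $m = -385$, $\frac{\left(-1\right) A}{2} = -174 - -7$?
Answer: $\frac{6549486079}{1359} - \frac{5 i \sqrt{41}}{77} \approx 4.8193 \cdot 10^{6} - 0.41579 i$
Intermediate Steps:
$A = 334$ ($A = - 2 \left(-174 - -7\right) = - 2 \left(-174 + 7\right) = \left(-2\right) \left(-167\right) = 334$)
$g{\left(N \right)} = - \frac{301}{N} - \frac{\sqrt{334 + N}}{77}$ ($g{\left(N \right)} = - \frac{301}{N} + \frac{\sqrt{N + 334}}{-77} = - \frac{301}{N} + \sqrt{334 + N} \left(- \frac{1}{77}\right) = - \frac{301}{N} - \frac{\sqrt{334 + N}}{77}$)
$g{\left(m - 974 \right)} - -4819342 = \left(- \frac{301}{-385 - 974} - \frac{\sqrt{334 - 1359}}{77}\right) - -4819342 = \left(- \frac{301}{-385 - 974} - \frac{\sqrt{334 - 1359}}{77}\right) + 4819342 = \left(- \frac{301}{-1359} - \frac{\sqrt{334 - 1359}}{77}\right) + 4819342 = \left(\left(-301\right) \left(- \frac{1}{1359}\right) - \frac{\sqrt{-1025}}{77}\right) + 4819342 = \left(\frac{301}{1359} - \frac{5 i \sqrt{41}}{77}\right) + 4819342 = \frac{6549486079}{1359} - \frac{5 i \sqrt{41}}{77}$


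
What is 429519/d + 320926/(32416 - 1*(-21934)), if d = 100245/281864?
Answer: 219332206529549/181610525 ≈ 1.2077e+6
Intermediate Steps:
d = 100245/281864 (d = 100245*(1/281864) = 100245/281864 ≈ 0.35565)
429519/d + 320926/(32416 - 1*(-21934)) = 429519/(100245/281864) + 320926/(32416 - 1*(-21934)) = 429519*(281864/100245) + 320926/(32416 + 21934) = 40355314472/33415 + 320926/54350 = 40355314472/33415 + 320926*(1/54350) = 40355314472/33415 + 160463/27175 = 219332206529549/181610525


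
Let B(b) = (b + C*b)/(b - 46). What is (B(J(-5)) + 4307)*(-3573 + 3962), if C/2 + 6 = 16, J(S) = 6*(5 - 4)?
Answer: 33483953/20 ≈ 1.6742e+6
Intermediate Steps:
J(S) = 6 (J(S) = 6*1 = 6)
C = 20 (C = -12 + 2*16 = -12 + 32 = 20)
B(b) = 21*b/(-46 + b) (B(b) = (b + 20*b)/(b - 46) = (21*b)/(-46 + b) = 21*b/(-46 + b))
(B(J(-5)) + 4307)*(-3573 + 3962) = (21*6/(-46 + 6) + 4307)*(-3573 + 3962) = (21*6/(-40) + 4307)*389 = (21*6*(-1/40) + 4307)*389 = (-63/20 + 4307)*389 = (86077/20)*389 = 33483953/20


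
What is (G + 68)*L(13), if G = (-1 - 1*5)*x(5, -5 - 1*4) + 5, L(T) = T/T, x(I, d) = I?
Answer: 43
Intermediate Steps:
L(T) = 1
G = -25 (G = (-1 - 1*5)*5 + 5 = (-1 - 5)*5 + 5 = -6*5 + 5 = -30 + 5 = -25)
(G + 68)*L(13) = (-25 + 68)*1 = 43*1 = 43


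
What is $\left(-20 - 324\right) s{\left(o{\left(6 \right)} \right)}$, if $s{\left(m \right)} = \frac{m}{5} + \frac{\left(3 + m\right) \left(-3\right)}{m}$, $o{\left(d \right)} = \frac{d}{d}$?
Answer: $\frac{20296}{5} \approx 4059.2$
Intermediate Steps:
$o{\left(d \right)} = 1$
$s{\left(m \right)} = \frac{m}{5} + \frac{-9 - 3 m}{m}$ ($s{\left(m \right)} = m \frac{1}{5} + \frac{-9 - 3 m}{m} = \frac{m}{5} + \frac{-9 - 3 m}{m}$)
$\left(-20 - 324\right) s{\left(o{\left(6 \right)} \right)} = \left(-20 - 324\right) \left(-3 - \frac{9}{1} + \frac{1}{5} \cdot 1\right) = - 344 \left(-3 - 9 + \frac{1}{5}\right) = \left(-344\right) \left(- \frac{59}{5}\right) = \frac{20296}{5}$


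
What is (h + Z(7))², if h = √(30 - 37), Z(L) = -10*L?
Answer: (70 - I*√7)² ≈ 4893.0 - 370.41*I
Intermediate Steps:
h = I*√7 (h = √(-7) = I*√7 ≈ 2.6458*I)
(h + Z(7))² = (I*√7 - 10*7)² = (I*√7 - 70)² = (-70 + I*√7)²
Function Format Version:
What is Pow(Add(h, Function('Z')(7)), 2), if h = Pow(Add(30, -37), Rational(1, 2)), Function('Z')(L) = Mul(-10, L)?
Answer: Pow(Add(70, Mul(-1, I, Pow(7, Rational(1, 2)))), 2) ≈ Add(4893.0, Mul(-370.41, I))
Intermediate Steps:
h = Mul(I, Pow(7, Rational(1, 2))) (h = Pow(-7, Rational(1, 2)) = Mul(I, Pow(7, Rational(1, 2))) ≈ Mul(2.6458, I))
Pow(Add(h, Function('Z')(7)), 2) = Pow(Add(Mul(I, Pow(7, Rational(1, 2))), Mul(-10, 7)), 2) = Pow(Add(Mul(I, Pow(7, Rational(1, 2))), -70), 2) = Pow(Add(-70, Mul(I, Pow(7, Rational(1, 2)))), 2)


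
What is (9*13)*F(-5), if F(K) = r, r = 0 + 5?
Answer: 585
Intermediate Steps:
r = 5
F(K) = 5
(9*13)*F(-5) = (9*13)*5 = 117*5 = 585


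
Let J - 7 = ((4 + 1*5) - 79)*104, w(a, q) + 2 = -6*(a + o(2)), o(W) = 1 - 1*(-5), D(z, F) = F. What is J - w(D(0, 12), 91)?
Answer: -7163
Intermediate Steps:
o(W) = 6 (o(W) = 1 + 5 = 6)
w(a, q) = -38 - 6*a (w(a, q) = -2 - 6*(a + 6) = -2 - 6*(6 + a) = -2 + (-36 - 6*a) = -38 - 6*a)
J = -7273 (J = 7 + ((4 + 1*5) - 79)*104 = 7 + ((4 + 5) - 79)*104 = 7 + (9 - 79)*104 = 7 - 70*104 = 7 - 7280 = -7273)
J - w(D(0, 12), 91) = -7273 - (-38 - 6*12) = -7273 - (-38 - 72) = -7273 - 1*(-110) = -7273 + 110 = -7163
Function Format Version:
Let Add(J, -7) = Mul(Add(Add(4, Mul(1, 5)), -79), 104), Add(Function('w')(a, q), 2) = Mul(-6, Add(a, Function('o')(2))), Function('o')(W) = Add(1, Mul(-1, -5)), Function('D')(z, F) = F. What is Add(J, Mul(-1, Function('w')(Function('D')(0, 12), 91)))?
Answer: -7163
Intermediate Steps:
Function('o')(W) = 6 (Function('o')(W) = Add(1, 5) = 6)
Function('w')(a, q) = Add(-38, Mul(-6, a)) (Function('w')(a, q) = Add(-2, Mul(-6, Add(a, 6))) = Add(-2, Mul(-6, Add(6, a))) = Add(-2, Add(-36, Mul(-6, a))) = Add(-38, Mul(-6, a)))
J = -7273 (J = Add(7, Mul(Add(Add(4, Mul(1, 5)), -79), 104)) = Add(7, Mul(Add(Add(4, 5), -79), 104)) = Add(7, Mul(Add(9, -79), 104)) = Add(7, Mul(-70, 104)) = Add(7, -7280) = -7273)
Add(J, Mul(-1, Function('w')(Function('D')(0, 12), 91))) = Add(-7273, Mul(-1, Add(-38, Mul(-6, 12)))) = Add(-7273, Mul(-1, Add(-38, -72))) = Add(-7273, Mul(-1, -110)) = Add(-7273, 110) = -7163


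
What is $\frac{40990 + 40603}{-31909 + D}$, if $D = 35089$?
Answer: $\frac{81593}{3180} \approx 25.658$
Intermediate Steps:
$\frac{40990 + 40603}{-31909 + D} = \frac{40990 + 40603}{-31909 + 35089} = \frac{81593}{3180}$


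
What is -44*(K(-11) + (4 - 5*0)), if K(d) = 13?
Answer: -748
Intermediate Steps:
-44*(K(-11) + (4 - 5*0)) = -44*(13 + (4 - 5*0)) = -44*(13 + (4 + 0)) = -44*(13 + 4) = -44*17 = -748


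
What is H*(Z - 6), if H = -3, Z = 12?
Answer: -18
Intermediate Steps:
H*(Z - 6) = -3*(12 - 6) = -3*6 = -18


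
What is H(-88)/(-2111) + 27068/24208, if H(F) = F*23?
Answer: 26534385/12775772 ≈ 2.0769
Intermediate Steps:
H(F) = 23*F
H(-88)/(-2111) + 27068/24208 = (23*(-88))/(-2111) + 27068/24208 = -2024*(-1/2111) + 27068*(1/24208) = 2024/2111 + 6767/6052 = 26534385/12775772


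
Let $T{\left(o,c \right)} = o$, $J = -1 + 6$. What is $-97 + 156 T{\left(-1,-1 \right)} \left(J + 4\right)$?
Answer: $-1501$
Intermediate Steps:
$J = 5$
$-97 + 156 T{\left(-1,-1 \right)} \left(J + 4\right) = -97 + 156 \left(- (5 + 4)\right) = -97 + 156 \left(\left(-1\right) 9\right) = -97 + 156 \left(-9\right) = -97 - 1404 = -1501$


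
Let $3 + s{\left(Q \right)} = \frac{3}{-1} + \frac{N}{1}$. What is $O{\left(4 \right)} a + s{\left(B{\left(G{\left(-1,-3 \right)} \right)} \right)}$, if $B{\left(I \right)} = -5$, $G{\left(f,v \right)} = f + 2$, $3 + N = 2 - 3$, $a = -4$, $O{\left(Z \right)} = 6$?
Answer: $-34$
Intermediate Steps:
$N = -4$ ($N = -3 + \left(2 - 3\right) = -3 - 1 = -4$)
$G{\left(f,v \right)} = 2 + f$
$s{\left(Q \right)} = -10$ ($s{\left(Q \right)} = -3 + \left(\frac{3}{-1} - \frac{4}{1}\right) = -3 + \left(3 \left(-1\right) - 4\right) = -3 - 7 = -10$)
$O{\left(4 \right)} a + s{\left(B{\left(G{\left(-1,-3 \right)} \right)} \right)} = 6 \left(-4\right) - 10 = -24 - 10 = -34$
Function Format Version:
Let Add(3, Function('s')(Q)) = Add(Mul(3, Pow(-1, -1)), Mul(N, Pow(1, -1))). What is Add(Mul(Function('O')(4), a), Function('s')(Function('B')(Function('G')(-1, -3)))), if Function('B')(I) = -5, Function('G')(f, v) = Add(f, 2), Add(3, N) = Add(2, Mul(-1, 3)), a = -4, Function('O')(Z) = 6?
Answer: -34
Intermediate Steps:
N = -4 (N = Add(-3, Add(2, Mul(-1, 3))) = Add(-3, Add(2, -3)) = Add(-3, -1) = -4)
Function('G')(f, v) = Add(2, f)
Function('s')(Q) = -10 (Function('s')(Q) = Add(-3, Add(Mul(3, Pow(-1, -1)), Mul(-4, Pow(1, -1)))) = Add(-3, Add(Mul(3, -1), Mul(-4, 1))) = Add(-3, Add(-3, -4)) = Add(-3, -7) = -10)
Add(Mul(Function('O')(4), a), Function('s')(Function('B')(Function('G')(-1, -3)))) = Add(Mul(6, -4), -10) = Add(-24, -10) = -34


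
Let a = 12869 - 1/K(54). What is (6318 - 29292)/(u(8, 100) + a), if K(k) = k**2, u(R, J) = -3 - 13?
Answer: -66992184/37479347 ≈ -1.7874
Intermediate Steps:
u(R, J) = -16
a = 37526003/2916 (a = 12869 - 1/(54**2) = 12869 - 1/2916 = 37526003/2916 ≈ 12869.)
(6318 - 29292)/(u(8, 100) + a) = (6318 - 29292)/(-16 + 37526003/2916) = -22974/37479347/2916 = -22974*2916/37479347 = -66992184/37479347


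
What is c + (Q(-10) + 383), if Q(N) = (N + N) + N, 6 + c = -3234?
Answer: -2887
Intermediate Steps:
c = -3240 (c = -6 - 3234 = -3240)
Q(N) = 3*N (Q(N) = 2*N + N = 3*N)
c + (Q(-10) + 383) = -3240 + (3*(-10) + 383) = -3240 + (-30 + 383) = -3240 + 353 = -2887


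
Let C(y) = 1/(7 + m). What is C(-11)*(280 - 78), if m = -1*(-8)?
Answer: 202/15 ≈ 13.467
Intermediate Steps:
m = 8
C(y) = 1/15 (C(y) = 1/(7 + 8) = 1/15)
C(-11)*(280 - 78) = (280 - 78)/15 = (1/15)*202 = 202/15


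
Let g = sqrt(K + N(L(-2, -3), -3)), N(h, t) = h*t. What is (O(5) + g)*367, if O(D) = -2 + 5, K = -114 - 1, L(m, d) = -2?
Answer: 1101 + 367*I*sqrt(109) ≈ 1101.0 + 3831.6*I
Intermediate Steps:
K = -115
O(D) = 3
g = I*sqrt(109) (g = sqrt(-115 - 2*(-3)) = sqrt(-115 + 6) = sqrt(-109) = I*sqrt(109) ≈ 10.44*I)
(O(5) + g)*367 = (3 + I*sqrt(109))*367 = 1101 + 367*I*sqrt(109)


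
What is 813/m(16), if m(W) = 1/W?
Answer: 13008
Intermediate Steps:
813/m(16) = 813/(1/16) = 813*16 = 13008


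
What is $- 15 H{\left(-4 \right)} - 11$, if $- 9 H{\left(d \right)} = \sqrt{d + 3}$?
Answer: $-11 + \frac{5 i}{3} \approx -11.0 + 1.6667 i$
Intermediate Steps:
$H{\left(d \right)} = - \frac{\sqrt{3 + d}}{9}$ ($H{\left(d \right)} = - \frac{\sqrt{d + 3}}{9} = - \frac{\sqrt{3 + d}}{9}$)
$- 15 H{\left(-4 \right)} - 11 = - 15 \left(- \frac{\sqrt{3 - 4}}{9}\right) - 11 = - 15 \left(- \frac{\sqrt{-1}}{9}\right) - 11 = - 15 \left(- \frac{i}{9}\right) - 11 = \frac{5 i}{3} - 11 = -11 + \frac{5 i}{3}$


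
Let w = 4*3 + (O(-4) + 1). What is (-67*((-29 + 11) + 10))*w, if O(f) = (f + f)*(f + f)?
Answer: 41272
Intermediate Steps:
O(f) = 4*f² (O(f) = (2*f)*(2*f) = 4*f²)
w = 77 (w = 4*3 + (4*(-4)² + 1) = 12 + (4*16 + 1) = 12 + (64 + 1) = 12 + 65 = 77)
(-67*((-29 + 11) + 10))*w = -67*((-29 + 11) + 10)*77 = -67*(-18 + 10)*77 = -67*(-8)*77 = 536*77 = 41272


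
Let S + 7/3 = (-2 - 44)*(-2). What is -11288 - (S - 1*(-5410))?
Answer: -50363/3 ≈ -16788.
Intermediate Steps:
S = 269/3 (S = -7/3 + (-2 - 44)*(-2) = -7/3 - 46*(-2) = -7/3 + 92 = 269/3 ≈ 89.667)
-11288 - (S - 1*(-5410)) = -11288 - (269/3 - 1*(-5410)) = -11288 - (269/3 + 5410) = -11288 - 1*16499/3 = -11288 - 16499/3 = -50363/3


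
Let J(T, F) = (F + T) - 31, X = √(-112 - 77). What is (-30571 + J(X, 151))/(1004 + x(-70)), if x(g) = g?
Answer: -30451/934 + 3*I*√21/934 ≈ -32.603 + 0.014719*I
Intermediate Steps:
X = 3*I*√21 (X = √(-189) = 3*I*√21 ≈ 13.748*I)
J(T, F) = -31 + F + T
(-30571 + J(X, 151))/(1004 + x(-70)) = (-30571 + (-31 + 151 + 3*I*√21))/(1004 - 70) = (-30571 + (120 + 3*I*√21))/934 = (-30451 + 3*I*√21)*(1/934) = -30451/934 + 3*I*√21/934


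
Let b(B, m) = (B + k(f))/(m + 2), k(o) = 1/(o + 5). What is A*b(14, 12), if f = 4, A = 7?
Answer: 127/18 ≈ 7.0556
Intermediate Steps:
k(o) = 1/(5 + o)
b(B, m) = (⅑ + B)/(2 + m) (b(B, m) = (B + 1/(5 + 4))/(m + 2) = (B + 1/9)/(2 + m) = (B + ⅑)/(2 + m) = (⅑ + B)/(2 + m))
A*b(14, 12) = 7*((⅑ + 14)/(2 + 12)) = 7*((127/9)/14) = 7*((1/14)*(127/9)) = 7*(127/126) = 127/18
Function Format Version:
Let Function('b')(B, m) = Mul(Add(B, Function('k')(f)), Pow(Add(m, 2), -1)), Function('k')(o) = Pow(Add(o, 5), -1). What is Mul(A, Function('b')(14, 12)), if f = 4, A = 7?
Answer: Rational(127, 18) ≈ 7.0556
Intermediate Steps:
Function('k')(o) = Pow(Add(5, o), -1)
Function('b')(B, m) = Mul(Pow(Add(2, m), -1), Add(Rational(1, 9), B)) (Function('b')(B, m) = Mul(Add(B, Pow(Add(5, 4), -1)), Pow(Add(m, 2), -1)) = Mul(Add(B, Pow(9, -1)), Pow(Add(2, m), -1)) = Mul(Add(B, Rational(1, 9)), Pow(Add(2, m), -1)) = Mul(Add(Rational(1, 9), B), Pow(Add(2, m), -1)) = Mul(Pow(Add(2, m), -1), Add(Rational(1, 9), B)))
Mul(A, Function('b')(14, 12)) = Mul(7, Mul(Pow(Add(2, 12), -1), Add(Rational(1, 9), 14))) = Mul(7, Mul(Pow(14, -1), Rational(127, 9))) = Mul(7, Mul(Rational(1, 14), Rational(127, 9))) = Mul(7, Rational(127, 126)) = Rational(127, 18)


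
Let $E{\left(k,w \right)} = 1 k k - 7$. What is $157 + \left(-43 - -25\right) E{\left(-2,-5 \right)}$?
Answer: $211$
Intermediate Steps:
$E{\left(k,w \right)} = -7 + k^{2}$ ($E{\left(k,w \right)} = k k - 7 = k^{2} - 7 = -7 + k^{2}$)
$157 + \left(-43 - -25\right) E{\left(-2,-5 \right)} = 157 + \left(-43 - -25\right) \left(-7 + \left(-2\right)^{2}\right) = 157 + \left(-43 + 25\right) \left(-7 + 4\right) = 157 - -54 = 157 + 54 = 211$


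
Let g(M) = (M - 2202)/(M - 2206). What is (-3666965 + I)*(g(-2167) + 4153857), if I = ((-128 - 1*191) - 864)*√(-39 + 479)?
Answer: -66609762948273950/4373 - 42977966556980*√110/4373 ≈ -1.5335e+13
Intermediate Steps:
g(M) = (-2202 + M)/(-2206 + M)
I = -2366*√110 (I = ((-128 - 191) - 864)*√440 = (-319 - 864)*(2*√110) = -2366*√110 ≈ -24815.)
(-3666965 + I)*(g(-2167) + 4153857) = (-3666965 - 2366*√110)*((-2202 - 2167)/(-2206 - 2167) + 4153857) = (-3666965 - 2366*√110)*(-4369/(-4373) + 4153857) = (-3666965 - 2366*√110)*(-1/4373*(-4369) + 4153857) = (-3666965 - 2366*√110)*(4369/4373 + 4153857) = (-3666965 - 2366*√110)*(18164821030/4373) = -66609762948273950/4373 - 42977966556980*√110/4373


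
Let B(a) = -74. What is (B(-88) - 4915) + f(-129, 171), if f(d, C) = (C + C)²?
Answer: 111975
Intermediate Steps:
f(d, C) = 4*C² (f(d, C) = (2*C)² = 4*C²)
(B(-88) - 4915) + f(-129, 171) = (-74 - 4915) + 4*171² = -4989 + 4*29241 = -4989 + 116964 = 111975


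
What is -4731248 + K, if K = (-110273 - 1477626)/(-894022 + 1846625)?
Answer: -4507002626443/952603 ≈ -4.7312e+6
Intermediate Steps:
K = -1587899/952603 ≈ -1.6669
-4731248 + K = -4731248 - 1587899/952603 = -4507002626443/952603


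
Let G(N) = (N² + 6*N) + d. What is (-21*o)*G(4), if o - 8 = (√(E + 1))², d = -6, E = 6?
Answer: -10710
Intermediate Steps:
G(N) = -6 + N² + 6*N (G(N) = (N² + 6*N) - 6 = -6 + N² + 6*N)
o = 15 (o = 8 + (√(6 + 1))² = 8 + (√7)² = 8 + 7 = 15)
(-21*o)*G(4) = (-21*15)*(-6 + 4² + 6*4) = -315*(-6 + 16 + 24) = -315*34 = -10710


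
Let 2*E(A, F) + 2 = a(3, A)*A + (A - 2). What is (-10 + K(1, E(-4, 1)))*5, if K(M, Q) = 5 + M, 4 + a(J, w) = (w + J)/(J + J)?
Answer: -20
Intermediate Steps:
a(J, w) = -4 + (J + w)/(2*J) (a(J, w) = -4 + (w + J)/(J + J) = -4 + (J + w)/((2*J)) = -4 + (J + w)*(1/(2*J)) = -4 + (J + w)/(2*J))
E(A, F) = -2 + A/2 + A*(-7/2 + A/6)/2 (E(A, F) = -1 + (((½)*(A - 7*3)/3)*A + (A - 2))/2 = -1 + (((½)*(⅓)*(A - 21))*A + (-2 + A))/2 = -1 + (((½)*(⅓)*(-21 + A))*A + (-2 + A))/2 = -1 + ((-7/2 + A/6)*A + (-2 + A))/2 = -1 + (A*(-7/2 + A/6) + (-2 + A))/2 = -1 + (-2 + A + A*(-7/2 + A/6))/2 = -1 + (-1 + A/2 + A*(-7/2 + A/6)/2) = -2 + A/2 + A*(-7/2 + A/6)/2)
(-10 + K(1, E(-4, 1)))*5 = (-10 + (5 + 1))*5 = (-10 + 6)*5 = -4*5 = -20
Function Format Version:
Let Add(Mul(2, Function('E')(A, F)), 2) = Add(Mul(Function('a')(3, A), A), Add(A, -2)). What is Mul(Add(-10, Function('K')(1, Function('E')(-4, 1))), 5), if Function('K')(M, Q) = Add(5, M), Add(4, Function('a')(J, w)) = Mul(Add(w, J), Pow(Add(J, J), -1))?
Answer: -20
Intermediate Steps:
Function('a')(J, w) = Add(-4, Mul(Rational(1, 2), Pow(J, -1), Add(J, w))) (Function('a')(J, w) = Add(-4, Mul(Add(w, J), Pow(Add(J, J), -1))) = Add(-4, Mul(Add(J, w), Pow(Mul(2, J), -1))) = Add(-4, Mul(Add(J, w), Mul(Rational(1, 2), Pow(J, -1)))) = Add(-4, Mul(Rational(1, 2), Pow(J, -1), Add(J, w))))
Function('E')(A, F) = Add(-2, Mul(Rational(1, 2), A), Mul(Rational(1, 2), A, Add(Rational(-7, 2), Mul(Rational(1, 6), A)))) (Function('E')(A, F) = Add(-1, Mul(Rational(1, 2), Add(Mul(Mul(Rational(1, 2), Pow(3, -1), Add(A, Mul(-7, 3))), A), Add(A, -2)))) = Add(-1, Mul(Rational(1, 2), Add(Mul(Mul(Rational(1, 2), Rational(1, 3), Add(A, -21)), A), Add(-2, A)))) = Add(-1, Mul(Rational(1, 2), Add(Mul(Mul(Rational(1, 2), Rational(1, 3), Add(-21, A)), A), Add(-2, A)))) = Add(-1, Mul(Rational(1, 2), Add(Mul(Add(Rational(-7, 2), Mul(Rational(1, 6), A)), A), Add(-2, A)))) = Add(-1, Mul(Rational(1, 2), Add(Mul(A, Add(Rational(-7, 2), Mul(Rational(1, 6), A))), Add(-2, A)))) = Add(-1, Mul(Rational(1, 2), Add(-2, A, Mul(A, Add(Rational(-7, 2), Mul(Rational(1, 6), A)))))) = Add(-1, Add(-1, Mul(Rational(1, 2), A), Mul(Rational(1, 2), A, Add(Rational(-7, 2), Mul(Rational(1, 6), A))))) = Add(-2, Mul(Rational(1, 2), A), Mul(Rational(1, 2), A, Add(Rational(-7, 2), Mul(Rational(1, 6), A)))))
Mul(Add(-10, Function('K')(1, Function('E')(-4, 1))), 5) = Mul(Add(-10, Add(5, 1)), 5) = Mul(Add(-10, 6), 5) = Mul(-4, 5) = -20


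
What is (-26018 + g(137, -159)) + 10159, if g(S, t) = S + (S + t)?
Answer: -15744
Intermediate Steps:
g(S, t) = t + 2*S
(-26018 + g(137, -159)) + 10159 = (-26018 + (-159 + 2*137)) + 10159 = (-26018 + (-159 + 274)) + 10159 = (-26018 + 115) + 10159 = -25903 + 10159 = -15744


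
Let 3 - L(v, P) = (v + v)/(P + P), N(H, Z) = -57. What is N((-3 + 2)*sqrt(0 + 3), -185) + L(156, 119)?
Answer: -6582/119 ≈ -55.311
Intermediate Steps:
L(v, P) = 3 - v/P (L(v, P) = 3 - (v + v)/(P + P) = 3 - 2*v/(2*P) = 3 - 2*v*1/(2*P) = 3 - v/P)
N((-3 + 2)*sqrt(0 + 3), -185) + L(156, 119) = -57 + (3 - 1*156/119) = -57 + (3 - 1*156*1/119) = -57 + (3 - 156/119) = -57 + 201/119 = -6582/119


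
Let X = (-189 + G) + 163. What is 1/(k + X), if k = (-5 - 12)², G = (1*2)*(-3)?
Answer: 1/257 ≈ 0.0038911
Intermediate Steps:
G = -6 (G = 2*(-3) = -6)
k = 289 (k = (-17)² = 289)
X = -32 (X = (-189 - 6) + 163 = -195 + 163 = -32)
1/(k + X) = 1/(289 - 32) = 1/257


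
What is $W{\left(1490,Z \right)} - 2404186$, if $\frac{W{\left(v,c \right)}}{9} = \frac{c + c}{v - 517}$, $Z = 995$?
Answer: $- \frac{2339255068}{973} \approx -2.4042 \cdot 10^{6}$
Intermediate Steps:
$W{\left(v,c \right)} = \frac{18 c}{-517 + v}$ ($W{\left(v,c \right)} = 9 \frac{c + c}{v - 517} = 9 \frac{2 c}{v - 517} = 9 \frac{2 c}{-517 + v} = \frac{18 c}{-517 + v}$)
$W{\left(1490,Z \right)} - 2404186 = 18 \cdot 995 \frac{1}{-517 + 1490} - 2404186 = 18 \cdot 995 \cdot \frac{1}{973} - 2404186 = \frac{17910}{973} - 2404186 = - \frac{2339255068}{973}$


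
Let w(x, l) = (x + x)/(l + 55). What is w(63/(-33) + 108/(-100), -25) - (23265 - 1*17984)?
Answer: -7261649/1375 ≈ -5281.2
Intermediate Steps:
w(x, l) = 2*x/(55 + l) (w(x, l) = (2*x)/(55 + l) = 2*x/(55 + l))
w(63/(-33) + 108/(-100), -25) - (23265 - 1*17984) = 2*(63/(-33) + 108/(-100))/(55 - 25) - (23265 - 1*17984) = 2*(63*(-1/33) + 108*(-1/100))/30 - (23265 - 17984) = 2*(-21/11 - 27/25)*(1/30) - 1*5281 = 2*(-822/275)*(1/30) - 5281 = -274/1375 - 5281 = -7261649/1375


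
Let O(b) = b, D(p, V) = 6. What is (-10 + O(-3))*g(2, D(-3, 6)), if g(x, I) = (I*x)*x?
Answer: -312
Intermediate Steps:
g(x, I) = I*x**2
(-10 + O(-3))*g(2, D(-3, 6)) = (-10 - 3)*(6*2**2) = -78*4 = -13*24 = -312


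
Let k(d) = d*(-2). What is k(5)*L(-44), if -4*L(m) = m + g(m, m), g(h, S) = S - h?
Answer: -110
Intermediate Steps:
k(d) = -2*d
L(m) = -m/4 (L(m) = -(m + (m - m))/4 = -(m + 0)/4 = -m/4)
k(5)*L(-44) = (-2*5)*(-¼*(-44)) = -10*11 = -110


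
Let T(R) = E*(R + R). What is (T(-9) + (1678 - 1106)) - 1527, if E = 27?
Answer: -1441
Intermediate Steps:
T(R) = 54*R (T(R) = 27*(R + R) = 27*(2*R) = 54*R)
(T(-9) + (1678 - 1106)) - 1527 = (54*(-9) + (1678 - 1106)) - 1527 = (-486 + 572) - 1527 = 86 - 1527 = -1441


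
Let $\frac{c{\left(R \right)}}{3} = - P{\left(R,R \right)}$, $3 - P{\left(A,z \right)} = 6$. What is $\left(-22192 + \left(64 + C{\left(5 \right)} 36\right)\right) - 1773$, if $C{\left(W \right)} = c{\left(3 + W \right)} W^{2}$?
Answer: $-15801$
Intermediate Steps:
$P{\left(A,z \right)} = -3$ ($P{\left(A,z \right)} = 3 - 6 = -3$)
$c{\left(R \right)} = 9$ ($c{\left(R \right)} = 3 \left(\left(-1\right) \left(-3\right)\right) = 3 \cdot 3 = 9$)
$C{\left(W \right)} = 9 W^{2}$
$\left(-22192 + \left(64 + C{\left(5 \right)} 36\right)\right) - 1773 = \left(-22192 + \left(64 + 9 \cdot 5^{2} \cdot 36\right)\right) - 1773 = \left(-22192 + \left(64 + 9 \cdot 25 \cdot 36\right)\right) - 1773 = \left(-22192 + \left(64 + 225 \cdot 36\right)\right) - 1773 = \left(-22192 + \left(64 + 8100\right)\right) - 1773 = \left(-22192 + 8164\right) - 1773 = -14028 - 1773 = -15801$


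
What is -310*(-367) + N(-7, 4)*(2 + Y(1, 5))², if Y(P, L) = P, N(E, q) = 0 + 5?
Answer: 113815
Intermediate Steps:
N(E, q) = 5
-310*(-367) + N(-7, 4)*(2 + Y(1, 5))² = -310*(-367) + 5*(2 + 1)² = 113770 + 5*3² = 113770 + 5*9 = 113770 + 45 = 113815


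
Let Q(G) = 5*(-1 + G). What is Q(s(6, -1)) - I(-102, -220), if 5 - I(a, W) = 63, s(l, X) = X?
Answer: 48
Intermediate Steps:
Q(G) = -5 + 5*G
I(a, W) = -58 (I(a, W) = 5 - 1*63 = 5 - 63 = -58)
Q(s(6, -1)) - I(-102, -220) = (-5 + 5*(-1)) - 1*(-58) = (-5 - 5) + 58 = -10 + 58 = 48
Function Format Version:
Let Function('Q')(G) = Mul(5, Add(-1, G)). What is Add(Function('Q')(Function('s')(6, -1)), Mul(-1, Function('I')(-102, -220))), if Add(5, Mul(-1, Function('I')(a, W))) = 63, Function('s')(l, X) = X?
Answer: 48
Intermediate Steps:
Function('Q')(G) = Add(-5, Mul(5, G))
Function('I')(a, W) = -58 (Function('I')(a, W) = Add(5, Mul(-1, 63)) = Add(5, -63) = -58)
Add(Function('Q')(Function('s')(6, -1)), Mul(-1, Function('I')(-102, -220))) = Add(Add(-5, Mul(5, -1)), Mul(-1, -58)) = Add(Add(-5, -5), 58) = Add(-10, 58) = 48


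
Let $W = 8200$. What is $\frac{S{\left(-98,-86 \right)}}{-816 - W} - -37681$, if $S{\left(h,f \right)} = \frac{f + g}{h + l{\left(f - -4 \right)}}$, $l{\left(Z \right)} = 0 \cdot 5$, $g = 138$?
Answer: $\frac{8323431465}{220892} \approx 37681.0$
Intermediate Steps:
$l{\left(Z \right)} = 0$
$S{\left(h,f \right)} = \frac{138 + f}{h}$ ($S{\left(h,f \right)} = \frac{f + 138}{h + 0} = \frac{138 + f}{h}$)
$\frac{S{\left(-98,-86 \right)}}{-816 - W} - -37681 = \frac{\frac{1}{-98} \left(138 - 86\right)}{-816 - 8200} - -37681 = \frac{\left(- \frac{1}{98}\right) 52}{-816 - 8200} + 37681 = - \frac{26}{49 \left(-9016\right)} + 37681 = \left(- \frac{26}{49}\right) \left(- \frac{1}{9016}\right) + 37681 = \frac{13}{220892} + 37681 = \frac{8323431465}{220892}$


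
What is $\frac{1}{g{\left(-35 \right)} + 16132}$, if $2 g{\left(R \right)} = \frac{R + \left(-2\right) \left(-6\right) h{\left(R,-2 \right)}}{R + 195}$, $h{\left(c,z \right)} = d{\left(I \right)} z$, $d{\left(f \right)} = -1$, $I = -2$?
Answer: $\frac{320}{5162229} \approx 6.1989 \cdot 10^{-5}$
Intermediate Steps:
$h{\left(c,z \right)} = - z$
$g{\left(R \right)} = \frac{24 + R}{2 \left(195 + R\right)}$ ($g{\left(R \right)} = \frac{\left(R + \left(-2\right) \left(-6\right) \left(\left(-1\right) \left(-2\right)\right)\right) \frac{1}{R + 195}}{2} = \frac{\left(R + 12 \cdot 2\right) \frac{1}{195 + R}}{2} = \frac{\left(R + 24\right) \frac{1}{195 + R}}{2} = \frac{\left(24 + R\right) \frac{1}{195 + R}}{2} = \frac{\frac{1}{195 + R} \left(24 + R\right)}{2} = \frac{24 + R}{2 \left(195 + R\right)}$)
$\frac{1}{g{\left(-35 \right)} + 16132} = \frac{1}{\frac{24 - 35}{2 \left(195 - 35\right)} + 16132} = \frac{1}{\frac{1}{2} \cdot \frac{1}{160} \left(-11\right) + 16132} = \frac{1}{- \frac{11}{320} + 16132} = \frac{1}{\frac{5162229}{320}} = \frac{320}{5162229}$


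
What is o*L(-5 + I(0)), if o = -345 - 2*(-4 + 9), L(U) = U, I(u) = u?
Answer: 1775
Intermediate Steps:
o = -355 (o = -345 - 2*5 = -345 - 10 = -355)
o*L(-5 + I(0)) = -355*(-5 + 0) = -355*(-5) = 1775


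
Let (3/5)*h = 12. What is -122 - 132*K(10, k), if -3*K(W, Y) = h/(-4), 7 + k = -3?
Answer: -342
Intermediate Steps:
h = 20 (h = (5/3)*12 = 20)
k = -10 (k = -7 - 3 = -10)
K(W, Y) = 5/3 (K(W, Y) = -20/(3*(-4)) = -20*(-1)/(3*4) = -1/3*(-5) = 5/3)
-122 - 132*K(10, k) = -122 - 132*5/3 = -122 - 220 = -342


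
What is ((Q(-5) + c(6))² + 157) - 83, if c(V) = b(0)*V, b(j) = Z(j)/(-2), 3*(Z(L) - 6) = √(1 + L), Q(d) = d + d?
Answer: 915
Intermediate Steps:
Q(d) = 2*d
Z(L) = 6 + √(1 + L)/3
b(j) = -3 - √(1 + j)/6 (b(j) = (6 + √(1 + j)/3)/(-2) = (6 + √(1 + j)/3)*(-½) = -3 - √(1 + j)/6)
c(V) = -19*V/6 (c(V) = (-3 - √(1 + 0)/6)*V = (-3 - √1/6)*V = (-3 - ⅙*1)*V = (-3 - ⅙)*V = -19*V/6)
((Q(-5) + c(6))² + 157) - 83 = ((2*(-5) - 19/6*6)² + 157) - 83 = ((-10 - 19)² + 157) - 83 = ((-29)² + 157) - 83 = (841 + 157) - 83 = 998 - 83 = 915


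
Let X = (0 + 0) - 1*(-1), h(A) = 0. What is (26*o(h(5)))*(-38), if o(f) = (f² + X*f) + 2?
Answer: -1976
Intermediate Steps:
X = 1 (X = 0 + 1 = 1)
o(f) = 2 + f + f² (o(f) = (f² + 1*f) + 2 = (f² + f) + 2 = (f + f²) + 2 = 2 + f + f²)
(26*o(h(5)))*(-38) = (26*(2 + 0 + 0²))*(-38) = (26*(2 + 0 + 0))*(-38) = (26*2)*(-38) = 52*(-38) = -1976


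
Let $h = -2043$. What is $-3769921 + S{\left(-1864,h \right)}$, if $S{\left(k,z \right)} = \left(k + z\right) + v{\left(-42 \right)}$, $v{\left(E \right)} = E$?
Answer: $-3773870$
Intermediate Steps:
$S{\left(k,z \right)} = -42 + k + z$ ($S{\left(k,z \right)} = \left(k + z\right) - 42 = -42 + k + z$)
$-3769921 + S{\left(-1864,h \right)} = -3769921 - 3949 = -3773870$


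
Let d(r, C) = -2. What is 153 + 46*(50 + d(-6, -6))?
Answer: 2361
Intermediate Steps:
153 + 46*(50 + d(-6, -6)) = 153 + 46*(50 - 2) = 153 + 46*48 = 153 + 2208 = 2361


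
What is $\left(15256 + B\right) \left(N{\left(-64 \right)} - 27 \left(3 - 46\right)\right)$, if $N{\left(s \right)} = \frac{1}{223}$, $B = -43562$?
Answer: $- \frac{7328536624}{223} \approx -3.2863 \cdot 10^{7}$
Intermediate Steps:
$N{\left(s \right)} = \frac{1}{223}$
$\left(15256 + B\right) \left(N{\left(-64 \right)} - 27 \left(3 - 46\right)\right) = \left(15256 - 43562\right) \left(\frac{1}{223} - 27 \left(3 - 46\right)\right) = - 28306 \left(\frac{1}{223} - -1161\right) = - 28306 \left(\frac{1}{223} + 1161\right) = \left(-28306\right) \frac{258904}{223} = - \frac{7328536624}{223}$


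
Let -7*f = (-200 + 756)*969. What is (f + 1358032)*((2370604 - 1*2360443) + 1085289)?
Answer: 9823404057000/7 ≈ 1.4033e+12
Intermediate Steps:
f = -538764/7 (f = -(-200 + 756)*969/7 = -556*969/7 = -1/7*538764 = -538764/7 ≈ -76966.)
(f + 1358032)*((2370604 - 1*2360443) + 1085289) = (-538764/7 + 1358032)*((2370604 - 1*2360443) + 1085289) = 8967460*((2370604 - 2360443) + 1085289)/7 = 8967460*(10161 + 1085289)/7 = (8967460/7)*1095450 = 9823404057000/7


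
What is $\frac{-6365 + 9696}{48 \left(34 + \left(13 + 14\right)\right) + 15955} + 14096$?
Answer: $\frac{266178099}{18883} \approx 14096.0$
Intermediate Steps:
$\frac{-6365 + 9696}{48 \left(34 + \left(13 + 14\right)\right) + 15955} + 14096 = \frac{3331}{48 \left(34 + 27\right) + 15955} + 14096 = \frac{3331}{48 \cdot 61 + 15955} + 14096 = \frac{3331}{2928 + 15955} + 14096 = \frac{3331}{18883} + 14096 = \frac{266178099}{18883}$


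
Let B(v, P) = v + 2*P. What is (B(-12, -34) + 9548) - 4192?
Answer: 5276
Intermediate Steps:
(B(-12, -34) + 9548) - 4192 = ((-12 + 2*(-34)) + 9548) - 4192 = ((-12 - 68) + 9548) - 4192 = (-80 + 9548) - 4192 = 9468 - 4192 = 5276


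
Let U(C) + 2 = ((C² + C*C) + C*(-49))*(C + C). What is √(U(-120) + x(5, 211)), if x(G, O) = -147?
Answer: I*√8323349 ≈ 2885.0*I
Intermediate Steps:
U(C) = -2 + 2*C*(-49*C + 2*C²) (U(C) = -2 + ((C² + C*C) + C*(-49))*(C + C) = -2 + ((C² + C²) - 49*C)*(2*C) = -2 + (2*C² - 49*C)*(2*C) = -2 + (-49*C + 2*C²)*(2*C) = -2 + 2*C*(-49*C + 2*C²))
√(U(-120) + x(5, 211)) = √((-2 - 98*(-120)² + 4*(-120)³) - 147) = √((-2 - 98*14400 + 4*(-1728000)) - 147) = √((-2 - 1411200 - 6912000) - 147) = √(-8323202 - 147) = √(-8323349) = I*√8323349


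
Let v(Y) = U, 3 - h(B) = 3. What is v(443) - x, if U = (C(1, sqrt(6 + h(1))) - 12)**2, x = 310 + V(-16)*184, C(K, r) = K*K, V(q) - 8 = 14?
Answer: -4237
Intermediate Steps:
h(B) = 0 (h(B) = 3 - 1*3 = 3 - 3 = 0)
V(q) = 22 (V(q) = 8 + 14 = 22)
C(K, r) = K**2
x = 4358 (x = 310 + 22*184 = 310 + 4048 = 4358)
U = 121 (U = (1**2 - 12)**2 = (1 - 12)**2 = (-11)**2 = 121)
v(Y) = 121
v(443) - x = 121 - 1*4358 = 121 - 4358 = -4237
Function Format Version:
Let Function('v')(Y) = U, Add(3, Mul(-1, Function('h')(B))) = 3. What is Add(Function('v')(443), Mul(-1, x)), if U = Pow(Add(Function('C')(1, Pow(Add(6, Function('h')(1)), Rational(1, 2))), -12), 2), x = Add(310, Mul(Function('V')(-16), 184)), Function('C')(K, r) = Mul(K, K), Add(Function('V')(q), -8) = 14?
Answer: -4237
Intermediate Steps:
Function('h')(B) = 0 (Function('h')(B) = Add(3, Mul(-1, 3)) = Add(3, -3) = 0)
Function('V')(q) = 22 (Function('V')(q) = Add(8, 14) = 22)
Function('C')(K, r) = Pow(K, 2)
x = 4358 (x = Add(310, Mul(22, 184)) = Add(310, 4048) = 4358)
U = 121 (U = Pow(Add(Pow(1, 2), -12), 2) = Pow(Add(1, -12), 2) = Pow(-11, 2) = 121)
Function('v')(Y) = 121
Add(Function('v')(443), Mul(-1, x)) = Add(121, Mul(-1, 4358)) = Add(121, -4358) = -4237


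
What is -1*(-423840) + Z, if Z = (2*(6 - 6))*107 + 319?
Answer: 424159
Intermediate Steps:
Z = 319 (Z = (2*0)*107 + 319 = 0*107 + 319 = 0 + 319 = 319)
-1*(-423840) + Z = -1*(-423840) + 319 = 423840 + 319 = 424159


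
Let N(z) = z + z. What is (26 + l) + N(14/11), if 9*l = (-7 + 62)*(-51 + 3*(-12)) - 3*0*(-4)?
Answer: -16603/33 ≈ -503.12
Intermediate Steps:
N(z) = 2*z
l = -1595/3 (l = ((-7 + 62)*(-51 + 3*(-12)) - 3*0*(-4))/9 = (55*(-51 - 36) + 0*(-4))/9 = (55*(-87) + 0)/9 = (-4785 + 0)/9 = (⅑)*(-4785) = -1595/3 ≈ -531.67)
(26 + l) + N(14/11) = (26 - 1595/3) + 2*(14/11) = -1517/3 + 2*(14*(1/11)) = -1517/3 + 2*(14/11) = -1517/3 + 28/11 = -16603/33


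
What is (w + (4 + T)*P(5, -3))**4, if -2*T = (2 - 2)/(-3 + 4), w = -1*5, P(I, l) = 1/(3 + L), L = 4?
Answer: 923521/2401 ≈ 384.64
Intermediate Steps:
P(I, l) = 1/7 (P(I, l) = 1/(3 + 4) = 1/7)
w = -5
T = 0 (T = -(2 - 2)/(2*(-3 + 4)) = -0/1 = -0 = -1/2*0 = 0)
(w + (4 + T)*P(5, -3))**4 = (-5 + (4 + 0)*(1/7))**4 = (-5 + 4*(1/7))**4 = (-5 + 4/7)**4 = (-31/7)**4 = 923521/2401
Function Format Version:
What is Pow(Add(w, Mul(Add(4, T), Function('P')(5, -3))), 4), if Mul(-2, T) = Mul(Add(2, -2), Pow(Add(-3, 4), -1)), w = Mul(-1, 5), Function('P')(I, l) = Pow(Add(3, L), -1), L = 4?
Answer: Rational(923521, 2401) ≈ 384.64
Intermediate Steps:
Function('P')(I, l) = Rational(1, 7) (Function('P')(I, l) = Pow(Add(3, 4), -1) = Pow(7, -1) = Rational(1, 7))
w = -5
T = 0 (T = Mul(Rational(-1, 2), Mul(Add(2, -2), Pow(Add(-3, 4), -1))) = Mul(Rational(-1, 2), Mul(0, Pow(1, -1))) = Mul(Rational(-1, 2), Mul(0, 1)) = Mul(Rational(-1, 2), 0) = 0)
Pow(Add(w, Mul(Add(4, T), Function('P')(5, -3))), 4) = Pow(Add(-5, Mul(Add(4, 0), Rational(1, 7))), 4) = Pow(Add(-5, Mul(4, Rational(1, 7))), 4) = Pow(Add(-5, Rational(4, 7)), 4) = Pow(Rational(-31, 7), 4) = Rational(923521, 2401)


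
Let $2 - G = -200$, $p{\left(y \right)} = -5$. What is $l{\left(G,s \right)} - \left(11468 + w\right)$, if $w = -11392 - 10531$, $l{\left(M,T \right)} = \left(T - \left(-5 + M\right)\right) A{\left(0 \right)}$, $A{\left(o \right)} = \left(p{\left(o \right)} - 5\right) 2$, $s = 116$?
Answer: $12075$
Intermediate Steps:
$G = 202$ ($G = 2 - -200 = 2 + 200 = 202$)
$A{\left(o \right)} = -20$ ($A{\left(o \right)} = \left(-5 - 5\right) 2 = \left(-10\right) 2 = -20$)
$l{\left(M,T \right)} = -100 - 20 T + 20 M$ ($l{\left(M,T \right)} = \left(T - \left(-5 + M\right)\right) \left(-20\right) = \left(5 + T - M\right) \left(-20\right) = -100 - 20 T + 20 M$)
$w = -21923$ ($w = -11392 - 10531 = -21923$)
$l{\left(G,s \right)} - \left(11468 + w\right) = \left(-100 - 2320 + 20 \cdot 202\right) - -10455 = \left(-100 - 2320 + 4040\right) + \left(-11468 + 21923\right) = 1620 + 10455 = 12075$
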